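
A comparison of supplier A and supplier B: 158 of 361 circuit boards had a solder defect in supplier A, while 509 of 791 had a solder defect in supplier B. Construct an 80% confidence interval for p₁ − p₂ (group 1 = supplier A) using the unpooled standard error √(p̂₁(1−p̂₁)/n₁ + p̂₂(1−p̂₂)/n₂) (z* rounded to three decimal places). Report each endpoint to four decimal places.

p̂₁ = 0.43767, p̂₂ = 0.64349, so the observed difference is -0.20582.
SE = √(0.000681760 + 0.000290026) = √0.000971786 = 0.031173.
The 80% critical value is z* = 1.282. Margin of error = 0.03996.
Interval: -0.20582 ± 0.03996 → (-0.2458, -0.1659).

(-0.2458, -0.1659)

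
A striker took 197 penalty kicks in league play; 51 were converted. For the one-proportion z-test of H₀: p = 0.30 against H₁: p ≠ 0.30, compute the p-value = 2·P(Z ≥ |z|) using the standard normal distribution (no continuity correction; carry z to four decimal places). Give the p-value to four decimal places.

Sample proportion p̂ = 51/197 = 0.25888.
SE₀ = √(0.30·0.70/197) = 0.032649.
z = (p̂ − p₀)/SE = (51/197 − 0.30)/0.032649 ≈ -1.2593.
From the standard normal, 2·P(Z ≥ |z|) = 0.2079.

p-value = 0.2079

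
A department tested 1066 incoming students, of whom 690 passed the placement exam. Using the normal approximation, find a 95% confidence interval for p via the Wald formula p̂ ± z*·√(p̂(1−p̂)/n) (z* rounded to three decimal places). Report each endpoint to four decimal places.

p̂ = 690/1066 = 0.64728.
SE = √(p̂(1−p̂)/n) = √(0.228309/1066) = 0.014635.
z* = 1.960 at the 95% level.
Margin of error: 1.960 × 0.014635 = 0.02868.
Interval: 0.64728 ± 0.02868 → (0.6186, 0.6760).

(0.6186, 0.6760)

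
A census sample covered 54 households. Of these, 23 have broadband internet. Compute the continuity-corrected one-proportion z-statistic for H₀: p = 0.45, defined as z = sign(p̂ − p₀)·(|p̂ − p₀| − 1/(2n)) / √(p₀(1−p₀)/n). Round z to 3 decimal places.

z = -0.219

p̂ = 23/54 = 0.42593. p̂ − p₀ = -0.024074.
1/(2n) = 0.009259.
Corrected numerator: |-0.024074| − 0.009259 = 0.014815.
SE₀ = √(0.45·0.55/54) = 0.067700.
z = (−)0.014815/0.067700 = -0.219.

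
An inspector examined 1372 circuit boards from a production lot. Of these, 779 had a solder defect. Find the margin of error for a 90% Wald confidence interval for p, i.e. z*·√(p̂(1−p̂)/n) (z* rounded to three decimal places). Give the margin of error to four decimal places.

With x = 779 successes in n = 1372, p̂ = 0.56778.
SE = √(p̂(1−p̂)/n) = √(0.245405/1372) = 0.013374.
For 90% confidence, z* = 1.645.
Margin of error = z*·SE = 1.645 × 0.013374 = 0.0220.

ME = 0.0220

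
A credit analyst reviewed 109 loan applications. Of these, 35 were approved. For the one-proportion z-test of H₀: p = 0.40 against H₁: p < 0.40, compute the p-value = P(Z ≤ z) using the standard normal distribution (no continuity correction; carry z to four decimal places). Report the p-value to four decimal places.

Sample proportion p̂ = 35/109 = 0.32110.
Under H₀, SE = √(p₀(1−p₀)/n) = √(0.40·0.60/109) = √0.002201835 = 0.046924.
z = (p̂ − p₀)/SE = (35/109 − 0.40)/0.046924 ≈ -1.6814.
p-value = P(Z ≤ z) with z = -1.6814 → 0.0463.

p-value = 0.0463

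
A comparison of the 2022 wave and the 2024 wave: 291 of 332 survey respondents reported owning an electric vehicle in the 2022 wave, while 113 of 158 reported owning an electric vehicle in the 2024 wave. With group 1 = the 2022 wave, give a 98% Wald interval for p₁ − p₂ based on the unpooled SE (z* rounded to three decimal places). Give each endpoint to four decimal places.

p̂₁ = 0.87651, p̂₂ = 0.71519, so the observed difference is 0.16132.
Unpooled SE = √(p̂₁(1−p̂₁)/n₁ + p̂₂(1−p̂₂)/n₂) = √(0.000326034 + 0.001289198) = 0.040190.
For 98% confidence, z* = 2.326. Margin = 2.326·0.040190 = 0.09348.
So the interval runs from 0.0678 to 0.2548.

(0.0678, 0.2548)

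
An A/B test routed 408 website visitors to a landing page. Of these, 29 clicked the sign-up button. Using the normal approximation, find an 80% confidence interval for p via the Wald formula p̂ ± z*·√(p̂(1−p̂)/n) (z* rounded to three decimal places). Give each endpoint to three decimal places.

p̂ = 29/408 = 0.07108.
SE(p̂) = √(0.07108·0.92892/408) = 0.012721.
For 80% confidence, z* = 1.282.
Margin = 1.282·0.012721 = 0.01631.
Interval: 0.07108 ± 0.01631 → (0.055, 0.087).

(0.055, 0.087)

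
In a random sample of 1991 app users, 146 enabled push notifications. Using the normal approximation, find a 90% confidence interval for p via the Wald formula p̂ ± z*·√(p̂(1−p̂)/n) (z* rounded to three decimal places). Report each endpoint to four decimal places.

With x = 146 successes in n = 1991, p̂ = 0.07333.
SE(p̂) = √(0.07333·0.92667/1991) = 0.005842.
For 90% confidence, z* = 1.645.
Margin of error: 1.645 × 0.005842 = 0.00961.
Interval: 0.07333 ± 0.00961 → (0.0637, 0.0829).

(0.0637, 0.0829)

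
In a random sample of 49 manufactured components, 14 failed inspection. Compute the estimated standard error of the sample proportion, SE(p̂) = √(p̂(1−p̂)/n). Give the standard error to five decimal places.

The sample proportion is 14/49 = 0.28571.
p̂(1−p̂) = 0.204080.
Dividing by n and taking the root: √0.004164898 = 0.06454.

SE = 0.06454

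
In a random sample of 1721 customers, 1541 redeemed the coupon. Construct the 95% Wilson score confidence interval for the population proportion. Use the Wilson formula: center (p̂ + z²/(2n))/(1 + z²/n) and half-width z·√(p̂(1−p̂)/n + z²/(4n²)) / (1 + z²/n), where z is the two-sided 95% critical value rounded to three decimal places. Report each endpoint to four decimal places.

(0.8801, 0.9090)

p̂ = 1541/1721 = 0.89541; z = 1.960, so z² = 3.841600.
Denominator 1 + z²/n = 1 + 3.841600/1721 = 1.002232.
Center = (0.89541 + 0.001116)/1.002232 = 0.89453.
Radicand: p̂(1−p̂)/n + z²/(4n²) = 0.000054417 + 0.000000324 = 0.000054741.
Half-width = 1.960·√0.000054741/1.002232 = 0.01447.
Interval: 0.89453 ± 0.01447 → (0.8801, 0.9090).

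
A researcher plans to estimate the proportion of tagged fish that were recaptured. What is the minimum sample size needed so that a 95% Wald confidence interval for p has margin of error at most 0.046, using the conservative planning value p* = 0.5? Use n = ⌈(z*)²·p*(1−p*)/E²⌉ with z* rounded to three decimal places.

For 95% confidence, z* = 1.960.
p*(1−p*) = 0.2500.
Required n before rounding: 3.841600 × 0.2500 / 0.046² = 453.875.
⌈453.875⌉ = 454.

n = 454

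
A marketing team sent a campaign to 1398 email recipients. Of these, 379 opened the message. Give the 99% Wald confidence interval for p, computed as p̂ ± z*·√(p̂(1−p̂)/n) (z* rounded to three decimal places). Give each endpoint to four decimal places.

p̂ = 379/1398 = 0.27110.
SE = √(p̂(1−p̂)/n) = √(0.197606/1398) = 0.011889.
For 99% confidence, z* = 2.576.
Margin = 2.576·0.011889 = 0.03063.
So the interval runs from 0.2405 to 0.3017.

(0.2405, 0.3017)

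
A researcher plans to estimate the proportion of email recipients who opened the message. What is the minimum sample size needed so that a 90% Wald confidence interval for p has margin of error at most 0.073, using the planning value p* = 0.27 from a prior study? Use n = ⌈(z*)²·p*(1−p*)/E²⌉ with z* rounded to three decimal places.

n = 101

z* = 1.645 at the 90% level.
p*(1−p*) = 0.27·0.73 = 0.1971.
(z*)²·p*(1−p*)/E² = 2.706025·0.1971/0.005329 = 100.086.
Rounding up, n = 101.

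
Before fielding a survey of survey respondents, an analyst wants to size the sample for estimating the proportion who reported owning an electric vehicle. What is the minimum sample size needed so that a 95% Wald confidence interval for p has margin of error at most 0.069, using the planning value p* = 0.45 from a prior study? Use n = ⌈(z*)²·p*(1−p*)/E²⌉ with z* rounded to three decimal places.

n = 200

For 95% confidence, z* = 1.960.
p*(1−p*) = 0.45·0.55 = 0.2475.
(z*)²·p*(1−p*)/E² = 3.841600·0.2475/0.004761 = 199.705.
⌈199.705⌉ = 200.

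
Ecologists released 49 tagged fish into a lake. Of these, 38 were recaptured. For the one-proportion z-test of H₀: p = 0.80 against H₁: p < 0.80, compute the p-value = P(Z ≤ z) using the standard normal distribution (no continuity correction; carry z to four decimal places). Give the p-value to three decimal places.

The sample proportion is 38/49 = 0.77551.
SE₀ = √(0.80·0.20/49) = 0.057143.
Test statistic (full precision, shown to 4 dp): z = (38/49 − 0.80)/SE₀ ≈ -0.4286.
From the standard normal, P(Z ≤ z) = 0.334.

p-value = 0.334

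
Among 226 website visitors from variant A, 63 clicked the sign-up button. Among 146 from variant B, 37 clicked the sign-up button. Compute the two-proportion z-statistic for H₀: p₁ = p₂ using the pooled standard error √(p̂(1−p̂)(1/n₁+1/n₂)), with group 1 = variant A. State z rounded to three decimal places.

p̂₁ = 63/226 = 0.27876, p̂₂ = 37/146 = 0.25342.
Pooling: p̂ = 100/372 = 0.26882.
SE = √[p̂(1−p̂)(1/n₁+1/n₂)] = √[0.26882·0.73118·(1/226+1/146)] ≈ 0.047074.
z = (p̂₁ − p̂₂)/SE = (0.27876 − 0.25342)/0.047074 = 0.02534/0.047074 = 0.538.

z = 0.538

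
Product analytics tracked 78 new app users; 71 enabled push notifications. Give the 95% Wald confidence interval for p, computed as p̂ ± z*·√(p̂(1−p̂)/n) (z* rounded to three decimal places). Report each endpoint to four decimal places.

(0.8468, 0.9737)

p̂ = 71/78 = 0.91026.
SE = √(p̂(1−p̂)/n) = √(0.081690/78) = 0.032362.
The 95% critical value is z* = 1.960.
Margin of error: 1.960 × 0.032362 = 0.06343.
Interval: 0.91026 ± 0.06343 → (0.8468, 0.9737).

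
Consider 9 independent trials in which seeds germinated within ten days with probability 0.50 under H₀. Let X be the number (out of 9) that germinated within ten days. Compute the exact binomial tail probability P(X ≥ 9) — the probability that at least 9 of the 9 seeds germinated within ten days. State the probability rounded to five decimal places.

P = 0.00195

X is binomial with n = 9 and p = 0.50.
P(X ≥ 9) = C(9,9)·0.50^9·0.50^0.
= 0.001953 = 0.00195.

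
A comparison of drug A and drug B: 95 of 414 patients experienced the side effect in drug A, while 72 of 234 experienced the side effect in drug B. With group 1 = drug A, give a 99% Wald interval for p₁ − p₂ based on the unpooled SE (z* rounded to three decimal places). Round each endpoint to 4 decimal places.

(-0.1724, 0.0160)

p̂₁ = 0.22947, p̂₂ = 0.30769, so the observed difference is -0.07822.
SE = √(0.000427084 + 0.000910332) = √0.001337416 = 0.036571.
For 99% confidence, z* = 2.576. Margin = 2.576·0.036571 = 0.09421.
Interval: -0.07822 ± 0.09421 → (-0.1724, 0.0160).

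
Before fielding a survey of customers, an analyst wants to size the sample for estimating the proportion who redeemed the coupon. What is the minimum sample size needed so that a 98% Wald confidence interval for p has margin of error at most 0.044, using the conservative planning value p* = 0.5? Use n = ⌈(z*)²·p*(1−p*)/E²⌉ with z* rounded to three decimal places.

n = 699

For 98% confidence, z* = 2.326.
p*(1−p*) = 0.2500.
(z*)²·p*(1−p*)/E² = 5.410276·0.2500/0.001936 = 698.641.
Rounding up, n = 699.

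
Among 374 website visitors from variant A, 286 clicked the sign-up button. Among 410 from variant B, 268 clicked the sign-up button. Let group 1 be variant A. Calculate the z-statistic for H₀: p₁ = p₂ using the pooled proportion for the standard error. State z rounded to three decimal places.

z = 3.411

p̂₁ = 286/374 = 0.76471, p̂₂ = 268/410 = 0.65366.
Pooling: p̂ = 554/784 = 0.70663.
SE = √[p̂(1−p̂)(1/n₁+1/n₂)] = √[0.70663·0.29337·(1/374+1/410)] ≈ 0.032556.
z = 0.11105/0.032556 = 3.411.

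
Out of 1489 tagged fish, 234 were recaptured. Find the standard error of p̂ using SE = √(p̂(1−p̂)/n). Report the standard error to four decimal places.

SE = 0.0094

With x = 234 successes in n = 1489, p̂ = 0.15715.
p̂(1−p̂) = 0.15715·0.84285 = 0.132454.
Dividing by n and taking the root: √0.000088955 = 0.0094.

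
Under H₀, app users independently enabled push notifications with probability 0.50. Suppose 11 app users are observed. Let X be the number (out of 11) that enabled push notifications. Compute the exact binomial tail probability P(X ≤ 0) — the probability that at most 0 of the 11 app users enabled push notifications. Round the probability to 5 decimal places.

P = 0.00049

X is binomial with n = 11 and p = 0.50.
P(X ≤ 0) = C(11,0)·0.50^0·0.50^11.
= 0.000488 = 0.00049.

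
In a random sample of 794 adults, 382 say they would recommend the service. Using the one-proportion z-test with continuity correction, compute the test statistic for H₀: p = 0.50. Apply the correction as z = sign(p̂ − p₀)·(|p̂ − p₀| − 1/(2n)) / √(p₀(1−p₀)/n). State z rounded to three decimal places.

z = -1.029

The sample proportion is 382/794 = 0.48111. p̂ − p₀ = -0.018892.
1/(2n) = 0.000630.
Corrected numerator: |-0.018892| − 0.000630 = 0.018262.
Null standard error: √(0.50·0.50/794) = √0.000314861 = 0.017744.
z = (−)0.018262/0.017744 = -1.029.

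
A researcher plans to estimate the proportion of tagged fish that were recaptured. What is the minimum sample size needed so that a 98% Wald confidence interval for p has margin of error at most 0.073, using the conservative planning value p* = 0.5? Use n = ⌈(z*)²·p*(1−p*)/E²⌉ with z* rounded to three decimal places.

The 98% critical value is z* = 2.326.
p*(1−p*) = 0.2500.
(z*)²·p*(1−p*)/E² = 5.410276·0.2500/0.005329 = 253.813.
⌈253.813⌉ = 254.

n = 254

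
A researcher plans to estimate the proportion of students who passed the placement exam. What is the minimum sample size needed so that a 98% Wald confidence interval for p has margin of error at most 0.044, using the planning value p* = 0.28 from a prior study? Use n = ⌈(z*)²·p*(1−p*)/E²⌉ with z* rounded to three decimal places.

For 98% confidence, z* = 2.326.
p*(1−p*) = 0.2016.
Required n before rounding: 5.410276 × 0.2016 / 0.044² = 563.384.
⌈563.384⌉ = 564.

n = 564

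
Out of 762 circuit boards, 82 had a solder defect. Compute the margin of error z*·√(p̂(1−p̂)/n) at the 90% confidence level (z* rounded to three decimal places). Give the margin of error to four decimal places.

p̂ = 82/762 = 0.10761.
Standard error of p̂: √(0.096031/762) = √0.000126025 = 0.011226.
z* = 1.645 at the 90% level.
So ME = 0.0185.

ME = 0.0185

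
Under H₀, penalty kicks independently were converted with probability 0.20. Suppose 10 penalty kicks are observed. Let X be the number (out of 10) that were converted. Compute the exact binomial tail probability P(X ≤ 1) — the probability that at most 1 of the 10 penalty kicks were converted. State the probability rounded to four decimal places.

P = 0.3758

X is binomial with n = 10 and p = 0.20.
P(X ≤ 1) = C(10,0)·0.20^0·0.80^10 + C(10,1)·0.20^1·0.80^9.
= 0.107374 + 0.268435 = 0.3758.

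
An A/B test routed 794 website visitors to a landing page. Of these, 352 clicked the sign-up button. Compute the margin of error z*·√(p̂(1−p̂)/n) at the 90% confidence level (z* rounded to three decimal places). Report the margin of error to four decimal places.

p̂ = 352/794 = 0.44332.
Standard error of p̂: √(0.246788/794) = √0.000310816 = 0.017630.
For 90% confidence, z* = 1.645.
ME = 1.645·0.017630 = 0.0290.

ME = 0.0290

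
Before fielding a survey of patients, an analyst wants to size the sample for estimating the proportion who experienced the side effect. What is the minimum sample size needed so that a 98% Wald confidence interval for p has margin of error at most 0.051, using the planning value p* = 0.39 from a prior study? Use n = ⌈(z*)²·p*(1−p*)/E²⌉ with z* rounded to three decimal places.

n = 495

The 98% critical value is z* = 2.326.
p*(1−p*) = 0.39·0.61 = 0.2379.
Required n before rounding: 5.410276 × 0.2379 / 0.051² = 494.850.
Rounding up, n = 495.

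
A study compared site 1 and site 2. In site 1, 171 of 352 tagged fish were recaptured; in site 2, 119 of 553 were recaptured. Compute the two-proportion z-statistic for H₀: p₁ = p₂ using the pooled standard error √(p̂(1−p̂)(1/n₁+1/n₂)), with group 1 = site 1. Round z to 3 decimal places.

z = 8.505

Sample proportions: p̂₁ = 171/352 = 0.48580 and p̂₂ = 119/553 = 0.21519.
Pooling: p̂ = 290/905 = 0.32044.
SE = √[p̂(1−p̂)(1/n₁+1/n₂)] = √[0.32044·0.67956·(1/352+1/553)] ≈ 0.031818.
z = (p̂₁ − p̂₂)/SE = (0.48580 − 0.21519)/0.031818 = 0.27061/0.031818 = 8.505.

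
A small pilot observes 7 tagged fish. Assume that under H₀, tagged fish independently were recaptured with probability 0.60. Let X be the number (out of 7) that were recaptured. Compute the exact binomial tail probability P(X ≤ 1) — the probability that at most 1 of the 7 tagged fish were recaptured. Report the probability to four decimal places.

X is binomial with n = 7 and p = 0.60.
P(X ≤ 1) = C(7,0)·0.60^0·0.40^7 + C(7,1)·0.60^1·0.40^6.
= 0.001638 + 0.017203 = 0.0188.

P = 0.0188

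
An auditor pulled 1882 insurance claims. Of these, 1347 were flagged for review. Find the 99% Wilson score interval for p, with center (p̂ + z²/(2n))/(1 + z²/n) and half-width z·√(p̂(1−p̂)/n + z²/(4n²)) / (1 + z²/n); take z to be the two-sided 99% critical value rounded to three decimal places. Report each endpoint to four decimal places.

(0.6882, 0.7417)

p̂ = 1347/1882 = 0.71573; z = 2.576, so z² = 6.635776.
Denominator 1 + z²/n = 1 + 6.635776/1882 = 1.003526.
Adjusted center: (0.71573 + z²/(2n))/1.003526 = 0.71497.
Radicand: p̂(1−p̂)/n + z²/(4n²) = 0.000108109 + 0.000000468 = 0.000108577.
Half-width = 2.576·√0.000108577/1.003526 = 0.02675.
CI: 0.71497 ± 0.02675 = (0.6882, 0.7417).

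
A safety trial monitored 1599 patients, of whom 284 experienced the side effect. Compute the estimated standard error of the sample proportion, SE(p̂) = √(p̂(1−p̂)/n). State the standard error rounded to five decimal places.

Sample proportion p̂ = 284/1599 = 0.17761.
p̂(1−p̂) = 0.146065.
SE = √(0.146065/1599) = √0.000091348 = 0.00956.

SE = 0.00956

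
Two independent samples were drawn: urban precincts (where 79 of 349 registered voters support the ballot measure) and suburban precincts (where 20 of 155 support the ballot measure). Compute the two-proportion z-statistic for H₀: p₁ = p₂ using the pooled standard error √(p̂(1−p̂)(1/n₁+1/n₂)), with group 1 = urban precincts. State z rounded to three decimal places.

Sample proportions: p̂₁ = 79/349 = 0.22636 and p̂₂ = 20/155 = 0.12903.
Pooling: p̂ = 99/504 = 0.19643.
Pooled SE = √[0.1578444·0.00931694] ≈ 0.038349.
z = 0.09733/0.038349 = 2.538.

z = 2.538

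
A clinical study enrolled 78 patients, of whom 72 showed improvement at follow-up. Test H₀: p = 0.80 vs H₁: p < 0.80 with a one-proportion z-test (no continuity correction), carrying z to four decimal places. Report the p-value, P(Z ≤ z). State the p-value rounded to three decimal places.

The sample proportion is 72/78 = 0.92308.
Null standard error: √(0.80·0.20/78) = √0.002051282 = 0.045291.
z = (p̂ − p₀)/SE = (72/78 − 0.80)/0.045291 ≈ 2.7175.
From the standard normal, P(Z ≤ z) = 0.997.

p-value = 0.997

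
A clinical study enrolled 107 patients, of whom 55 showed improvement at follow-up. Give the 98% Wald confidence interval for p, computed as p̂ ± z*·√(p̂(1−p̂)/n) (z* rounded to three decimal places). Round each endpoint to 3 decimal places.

(0.402, 0.626)

p̂ = 55/107 = 0.51402.
SE(p̂) = √(0.51402·0.48598/107) = 0.048318.
z* = 2.326 at the 98% level.
Margin of error: 2.326 × 0.048318 = 0.11239.
CI: 0.51402 ± 0.11239 = (0.402, 0.626).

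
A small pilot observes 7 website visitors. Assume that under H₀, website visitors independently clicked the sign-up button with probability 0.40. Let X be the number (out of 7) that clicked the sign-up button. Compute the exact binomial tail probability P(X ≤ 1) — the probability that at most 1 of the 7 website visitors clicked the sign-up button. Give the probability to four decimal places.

P = 0.1586

X is binomial with n = 7 and p = 0.40.
P(X ≤ 1) = C(7,0)·0.40^0·0.60^7 + C(7,1)·0.40^1·0.60^6.
= 0.027994 + 0.130637 = 0.1586.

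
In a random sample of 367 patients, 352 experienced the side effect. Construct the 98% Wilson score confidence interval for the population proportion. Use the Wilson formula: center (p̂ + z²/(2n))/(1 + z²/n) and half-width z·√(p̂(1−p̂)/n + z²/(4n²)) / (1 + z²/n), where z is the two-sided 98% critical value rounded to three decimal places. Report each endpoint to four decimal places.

Here p̂ = 352/367 = 0.95913 and z = 2.326 (z² = 5.410276).
Denominator 1 + z²/n = 1 + 5.410276/367 = 1.014742.
Center = (0.95913 + 0.007371)/1.014742 = 0.95246.
Radicand: p̂(1−p̂)/n + z²/(4n²) = 0.000106816 + 0.000010042 = 0.000116858.
Half-width = z·√(radicand)/denom = 2.326·0.010810/1.014742 = 0.02478.
CI: 0.95246 ± 0.02478 = (0.9277, 0.9772).

(0.9277, 0.9772)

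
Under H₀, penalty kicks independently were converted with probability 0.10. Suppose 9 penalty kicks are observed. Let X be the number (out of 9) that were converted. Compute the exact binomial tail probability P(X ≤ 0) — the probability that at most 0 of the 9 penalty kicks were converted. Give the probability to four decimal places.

P = 0.3874

X ~ Binomial(n=9, p=0.10).
P(X ≤ 0) = C(9,0)·0.10^0·0.90^9.
= 0.387420 = 0.3874.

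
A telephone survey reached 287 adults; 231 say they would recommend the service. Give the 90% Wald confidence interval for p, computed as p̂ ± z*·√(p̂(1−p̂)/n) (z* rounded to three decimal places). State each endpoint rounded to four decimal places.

(0.7664, 0.8434)

The sample proportion is 231/287 = 0.80488.
SE(p̂) = √(0.80488·0.19512/287) = 0.023393.
z* = 1.645 at the 90% level.
Margin = 1.645·0.023393 = 0.03848.
So the interval runs from 0.7664 to 0.8434.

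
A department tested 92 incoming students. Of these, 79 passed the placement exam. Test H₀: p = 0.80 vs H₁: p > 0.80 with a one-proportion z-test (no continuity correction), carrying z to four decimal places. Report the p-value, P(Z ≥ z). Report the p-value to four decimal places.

p-value = 0.0796

The sample proportion is 79/92 = 0.85870.
SE₀ = √(0.80·0.20/92) = 0.041703.
Test statistic (full precision, shown to 4 dp): z = (79/92 − 0.80)/SE₀ ≈ 1.4075.
p-value = P(Z ≥ z) with z = 1.4075 → 0.0796.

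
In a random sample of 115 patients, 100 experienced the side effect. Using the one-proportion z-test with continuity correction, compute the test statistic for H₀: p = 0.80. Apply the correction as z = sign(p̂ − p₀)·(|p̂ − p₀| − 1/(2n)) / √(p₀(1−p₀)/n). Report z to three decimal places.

z = 1.748

With x = 100 successes in n = 115, p̂ = 0.86957. p̂ − p₀ = 0.069565.
1/(2n) = 0.004348.
Corrected numerator: |0.069565| − 0.004348 = 0.065217.
Under H₀, SE = √(p₀(1−p₀)/n) = √(0.80·0.20/115) = √0.001391304 = 0.037300.
z = +0.065217/0.037300 = 1.748.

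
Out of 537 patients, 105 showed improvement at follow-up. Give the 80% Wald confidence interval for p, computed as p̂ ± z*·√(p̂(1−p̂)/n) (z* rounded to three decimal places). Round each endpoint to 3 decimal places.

The sample proportion is 105/537 = 0.19553.
SE = √(p̂(1−p̂)/n) = √(0.157298/537) = 0.017115.
z* = 1.282 at the 80% level.
Margin of error: 1.282 × 0.017115 = 0.02194.
So the interval runs from 0.174 to 0.217.

(0.174, 0.217)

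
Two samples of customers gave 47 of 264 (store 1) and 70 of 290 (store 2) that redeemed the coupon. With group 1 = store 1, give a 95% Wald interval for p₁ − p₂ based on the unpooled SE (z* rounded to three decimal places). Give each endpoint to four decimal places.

(-0.1308, 0.0041)

p̂₁ = 0.17803, p̂₂ = 0.24138, so the observed difference is -0.06335.
SE = √(0.000554301 + 0.000631432) = √0.001185733 = 0.034434.
z* = 1.960 at the 95% level. Margin = 1.960·0.034434 = 0.06749.
CI: -0.06335 ± 0.06749 = (-0.1308, 0.0041).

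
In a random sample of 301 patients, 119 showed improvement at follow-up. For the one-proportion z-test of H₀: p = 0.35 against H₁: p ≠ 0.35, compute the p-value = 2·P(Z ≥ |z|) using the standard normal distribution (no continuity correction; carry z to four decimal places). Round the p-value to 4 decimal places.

p̂ = 119/301 = 0.39535.
Under H₀, SE = √(p₀(1−p₀)/n) = √(0.35·0.65/301) = √0.000755814 = 0.027492.
z = (p̂ − p₀)/SE = (119/301 − 0.35)/0.027492 ≈ 1.6495.
From the standard normal, 2·P(Z ≥ |z|) = 0.0990.

p-value = 0.0990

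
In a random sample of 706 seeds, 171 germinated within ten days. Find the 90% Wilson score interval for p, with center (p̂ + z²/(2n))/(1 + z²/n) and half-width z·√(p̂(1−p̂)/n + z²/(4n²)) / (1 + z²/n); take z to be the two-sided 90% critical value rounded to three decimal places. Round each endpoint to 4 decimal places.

(0.2167, 0.2697)

p̂ = 171/706 = 0.24221; z = 1.645, so z² = 2.706025.
1 + z²/n = 1.003833.
Adjusted center: (0.24221 + z²/(2n))/1.003833 = 0.24319.
Radicand: p̂(1−p̂)/n + z²/(4n²) = 0.000259978 + 0.000001357 = 0.000261335.
Half-width = 1.645·√0.000261335/1.003833 = 0.02649.
Interval: 0.24319 ± 0.02649 → (0.2167, 0.2697).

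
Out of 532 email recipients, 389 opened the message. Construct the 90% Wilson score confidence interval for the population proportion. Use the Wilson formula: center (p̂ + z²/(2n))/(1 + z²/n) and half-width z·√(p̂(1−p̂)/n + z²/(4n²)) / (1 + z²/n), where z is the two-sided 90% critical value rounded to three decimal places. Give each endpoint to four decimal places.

p̂ = 389/532 = 0.73120; z = 1.645, so z² = 2.706025.
1 + z²/n = 1.005087.
Center = (0.73120 + 0.002543)/1.005087 = 0.73003.
Radicand: p̂(1−p̂)/n + z²/(4n²) = 0.000369446 + 0.000002390 = 0.000371836.
Half-width = 1.645·√0.000371836/1.005087 = 0.03156.
CI: 0.73003 ± 0.03156 = (0.6985, 0.7616).

(0.6985, 0.7616)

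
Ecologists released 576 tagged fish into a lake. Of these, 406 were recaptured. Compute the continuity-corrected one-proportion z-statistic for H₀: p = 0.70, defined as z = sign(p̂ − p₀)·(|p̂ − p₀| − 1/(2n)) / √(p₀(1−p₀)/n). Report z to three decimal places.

Sample proportion p̂ = 406/576 = 0.70486. p̂ − p₀ = 0.004861.
Continuity correction 1/(2n) = 1/1152 = 0.000868.
Corrected numerator: |0.004861| − 0.000868 = 0.003993.
Null standard error: √(0.70·0.30/576) = √0.000364583 = 0.019094.
z = (+)0.003993/0.019094 = 0.209.

z = 0.209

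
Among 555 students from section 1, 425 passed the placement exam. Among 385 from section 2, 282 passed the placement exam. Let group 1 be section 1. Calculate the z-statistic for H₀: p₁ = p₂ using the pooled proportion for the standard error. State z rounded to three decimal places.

Sample proportions: p̂₁ = 425/555 = 0.76577 and p̂₂ = 282/385 = 0.73247.
Pooling: p̂ = 707/940 = 0.75213.
Pooled SE = √[0.1864316·0.00439920] ≈ 0.028638.
z = (p̂₁ − p̂₂)/SE = (0.76577 − 0.73247)/0.028638 = 0.03330/0.028638 = 1.163.

z = 1.163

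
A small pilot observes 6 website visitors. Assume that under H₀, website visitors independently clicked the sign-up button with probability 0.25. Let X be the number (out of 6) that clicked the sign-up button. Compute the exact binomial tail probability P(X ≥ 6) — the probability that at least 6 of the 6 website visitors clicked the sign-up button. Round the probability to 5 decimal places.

X is binomial with n = 6 and p = 0.25.
P(X ≥ 6) = C(6,6)·0.25^6·0.75^0.
= 0.000244 = 0.00024.

P = 0.00024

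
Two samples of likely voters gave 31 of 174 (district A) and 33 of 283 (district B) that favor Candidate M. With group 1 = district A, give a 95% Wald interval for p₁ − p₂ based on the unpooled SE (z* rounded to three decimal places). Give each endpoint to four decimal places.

(-0.0065, 0.1296)

p̂₁ = 0.17816, p̂₂ = 0.11661, so the observed difference is 0.06155.
SE = √(0.000841492 + 0.000363994) = √0.001205486 = 0.034720.
z* = 1.960 at the 95% level. Margin of error = 0.06805.
So the interval runs from -0.0065 to 0.1296.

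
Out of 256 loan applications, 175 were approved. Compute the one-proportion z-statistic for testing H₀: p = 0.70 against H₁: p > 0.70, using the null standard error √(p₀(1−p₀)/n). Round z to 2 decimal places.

Sample proportion p̂ = 175/256 = 0.68359.
Under H₀, SE = √(p₀(1−p₀)/n) = √(0.70·0.30/256) = √0.000820313 = 0.028641.
Test statistic: z = -0.01641/0.028641 = -0.57.

z = -0.57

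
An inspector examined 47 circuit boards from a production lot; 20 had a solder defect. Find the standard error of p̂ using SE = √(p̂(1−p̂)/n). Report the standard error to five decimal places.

SE = 0.07212

Sample proportion p̂ = 20/47 = 0.42553.
p̂(1−p̂) = 0.244454.
SE = √(0.244454/47) = 0.07212.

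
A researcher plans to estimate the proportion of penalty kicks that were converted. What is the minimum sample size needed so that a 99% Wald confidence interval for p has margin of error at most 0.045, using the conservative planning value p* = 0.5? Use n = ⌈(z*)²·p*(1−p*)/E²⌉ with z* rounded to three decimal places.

z* = 2.576 at the 99% level.
p*(1−p*) = 0.50·0.50 = 0.2500.
(z*)²·p*(1−p*)/E² = 6.635776·0.2500/0.002025 = 819.232.
Rounding up, n = 820.

n = 820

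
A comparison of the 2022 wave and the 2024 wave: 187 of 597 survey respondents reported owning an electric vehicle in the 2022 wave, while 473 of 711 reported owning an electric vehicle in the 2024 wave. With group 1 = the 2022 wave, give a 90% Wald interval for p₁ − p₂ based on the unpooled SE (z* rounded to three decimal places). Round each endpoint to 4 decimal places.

p̂₁ = 0.31323, p̂₂ = 0.66526, so the observed difference is -0.35203.
SE = √(0.000360332 + 0.000313205) = √0.000673537 = 0.025953.
z* = 1.645 at the 90% level. Margin = 1.645·0.025953 = 0.04269.
CI: -0.35203 ± 0.04269 = (-0.3947, -0.3093).

(-0.3947, -0.3093)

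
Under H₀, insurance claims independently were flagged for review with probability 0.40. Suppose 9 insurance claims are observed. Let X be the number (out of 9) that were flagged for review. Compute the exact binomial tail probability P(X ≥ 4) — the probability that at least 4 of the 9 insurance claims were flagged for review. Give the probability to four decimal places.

X is binomial with n = 9 and p = 0.40.
P(X ≥ 4) = Σ_{j=4}^{9} C(9,j)·0.40^j·0.60^{9−j}.
= 0.250823 + 0.167215 + 0.074318 + 0.021234 + 0.003539 + 0.000262 = 0.5174.

P = 0.5174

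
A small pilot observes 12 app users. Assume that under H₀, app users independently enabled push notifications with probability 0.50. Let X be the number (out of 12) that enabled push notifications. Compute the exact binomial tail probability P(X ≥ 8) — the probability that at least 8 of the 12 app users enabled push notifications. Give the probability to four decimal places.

P = 0.1938

X is binomial with n = 12 and p = 0.50.
P(X ≥ 8) = Σ_{j=8}^{12} C(12,j)·0.50^j·0.50^{12−j}.
= 0.120850 + 0.053711 + 0.016113 + 0.002930 + 0.000244 = 0.1938.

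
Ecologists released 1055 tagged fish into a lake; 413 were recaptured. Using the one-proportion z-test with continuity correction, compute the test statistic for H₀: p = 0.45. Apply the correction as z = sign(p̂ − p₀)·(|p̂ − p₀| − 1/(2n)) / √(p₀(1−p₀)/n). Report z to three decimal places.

With x = 413 successes in n = 1055, p̂ = 0.39147. p̂ − p₀ = -0.058531.
Continuity correction 1/(2n) = 1/2110 = 0.000474.
Corrected numerator: |-0.058531| − 0.000474 = 0.058057.
SE₀ = √(0.45·0.55/1055) = 0.015317.
z = −0.058057/0.015317 = -3.790.

z = -3.790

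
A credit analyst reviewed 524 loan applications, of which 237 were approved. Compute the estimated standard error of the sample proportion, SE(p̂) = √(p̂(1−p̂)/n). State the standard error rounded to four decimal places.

SE = 0.0217

The sample proportion is 237/524 = 0.45229.
p̂(1−p̂) = 0.45229·0.54771 = 0.247724.
SE = √(0.247724/524) = √0.000472756 = 0.0217.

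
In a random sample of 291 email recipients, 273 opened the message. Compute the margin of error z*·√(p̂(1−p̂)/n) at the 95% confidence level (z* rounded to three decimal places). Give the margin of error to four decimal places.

The sample proportion is 273/291 = 0.93814.
Standard error of p̂: √(0.058030/291) = √0.000199414 = 0.014121.
For 95% confidence, z* = 1.960.
Margin of error = z*·SE = 1.960 × 0.014121 = 0.0277.

ME = 0.0277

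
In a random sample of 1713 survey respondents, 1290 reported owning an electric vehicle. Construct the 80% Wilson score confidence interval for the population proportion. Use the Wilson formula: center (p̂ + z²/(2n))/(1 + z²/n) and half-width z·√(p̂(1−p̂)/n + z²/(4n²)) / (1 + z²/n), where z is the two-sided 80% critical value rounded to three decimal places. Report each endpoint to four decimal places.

p̂ = 1290/1713 = 0.75306; z = 1.282, so z² = 1.643524.
1 + z²/n = 1.000959.
Center = (0.75306 + 0.000480)/1.000959 = 0.75282.
Radicand: p̂(1−p̂)/n + z²/(4n²) = 0.000108557 + 0.000000140 = 0.000108697.
Half-width = 1.282·√0.000108697/1.000959 = 0.01335.
Interval: 0.75282 ± 0.01335 → (0.7395, 0.7662).

(0.7395, 0.7662)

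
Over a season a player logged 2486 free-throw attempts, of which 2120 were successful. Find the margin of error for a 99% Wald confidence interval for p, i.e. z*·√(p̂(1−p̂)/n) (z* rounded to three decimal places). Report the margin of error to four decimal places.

With x = 2120 successes in n = 2486, p̂ = 0.85278.
Standard error of p̂: √(0.125549/2486) = √0.000050503 = 0.007107.
z* = 2.576 at the 99% level.
So ME = 0.0183.

ME = 0.0183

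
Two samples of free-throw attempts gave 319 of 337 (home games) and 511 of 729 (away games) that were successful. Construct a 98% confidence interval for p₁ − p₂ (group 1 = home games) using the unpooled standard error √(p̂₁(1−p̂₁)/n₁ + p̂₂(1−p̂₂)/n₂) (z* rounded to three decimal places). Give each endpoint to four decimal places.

p̂₁ = 0.94659, p̂₂ = 0.70096, so the observed difference is 0.24563.
Unpooled SE = √(p̂₁(1−p̂₁)/n₁ + p̂₂(1−p̂₂)/n₂) = √(0.000150028 + 0.000287538) = 0.020918.
The 98% critical value is z* = 2.326. Margin = 2.326·0.020918 = 0.04866.
So the interval runs from 0.1970 to 0.2943.

(0.1970, 0.2943)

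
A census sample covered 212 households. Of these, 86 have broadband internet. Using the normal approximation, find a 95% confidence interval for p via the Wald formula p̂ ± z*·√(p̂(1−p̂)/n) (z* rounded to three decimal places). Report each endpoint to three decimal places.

p̂ = 86/212 = 0.40566.
SE = √(p̂(1−p̂)/n) = √(0.241100/212) = 0.033723.
z* = 1.960 at the 95% level.
Margin = 1.960·0.033723 = 0.06610.
Interval: 0.40566 ± 0.06610 → (0.340, 0.472).

(0.340, 0.472)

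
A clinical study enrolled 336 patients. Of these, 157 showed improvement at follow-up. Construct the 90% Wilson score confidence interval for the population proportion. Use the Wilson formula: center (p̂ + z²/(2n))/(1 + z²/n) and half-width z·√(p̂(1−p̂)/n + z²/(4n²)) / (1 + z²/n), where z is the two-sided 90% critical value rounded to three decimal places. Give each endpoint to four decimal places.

(0.4229, 0.5121)

Here p̂ = 157/336 = 0.46726 and z = 1.645 (z² = 2.706025).
1 + z²/n = 1.008054.
Adjusted center: (0.46726 + z²/(2n))/1.008054 = 0.46752.
Radicand: p̂(1−p̂)/n + z²/(4n²) = 0.000740858 + 0.000005992 = 0.000746850.
Half-width = 1.645·√0.000746850/1.008054 = 0.04460.
Interval: 0.46752 ± 0.04460 → (0.4229, 0.5121).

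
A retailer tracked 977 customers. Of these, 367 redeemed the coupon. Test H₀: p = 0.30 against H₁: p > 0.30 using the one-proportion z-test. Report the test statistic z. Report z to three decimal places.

z = 5.159

Sample proportion p̂ = 367/977 = 0.37564.
Null standard error: √(0.30·0.70/977) = √0.000214944 = 0.014661.
z = (0.37564 − 0.30)/0.014661 = 0.07564/0.014661 = 5.159.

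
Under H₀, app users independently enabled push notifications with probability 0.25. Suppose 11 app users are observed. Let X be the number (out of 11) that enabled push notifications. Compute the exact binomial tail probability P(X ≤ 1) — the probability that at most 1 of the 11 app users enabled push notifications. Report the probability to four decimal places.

P = 0.1971

X is binomial with n = 11 and p = 0.25.
P(X ≤ 1) = C(11,0)·0.25^0·0.75^11 + C(11,1)·0.25^1·0.75^10.
= 0.042235 + 0.154862 = 0.1971.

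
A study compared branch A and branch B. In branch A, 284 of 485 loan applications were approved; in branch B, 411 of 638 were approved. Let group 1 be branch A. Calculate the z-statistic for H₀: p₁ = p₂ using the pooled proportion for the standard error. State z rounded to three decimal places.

p̂₁ = 284/485 = 0.58557, p̂₂ = 411/638 = 0.64420.
Pooled p̂ = (284+411)/(485+638) = 695/1123 = 0.61888.
Pooled SE = √[0.2358680·0.00362925] ≈ 0.029258.
z = (p̂₁ − p̂₂)/SE = (0.58557 − 0.64420)/0.029258 = -0.05863/0.029258 = -2.004.

z = -2.004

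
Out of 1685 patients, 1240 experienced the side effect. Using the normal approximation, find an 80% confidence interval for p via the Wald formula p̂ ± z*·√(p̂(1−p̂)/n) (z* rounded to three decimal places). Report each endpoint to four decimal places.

p̂ = 1240/1685 = 0.73591.
SE(p̂) = √(0.73591·0.26409/1685) = 0.010740.
For 80% confidence, z* = 1.282.
Margin = 1.282·0.010740 = 0.01377.
Interval: 0.73591 ± 0.01377 → (0.7221, 0.7497).

(0.7221, 0.7497)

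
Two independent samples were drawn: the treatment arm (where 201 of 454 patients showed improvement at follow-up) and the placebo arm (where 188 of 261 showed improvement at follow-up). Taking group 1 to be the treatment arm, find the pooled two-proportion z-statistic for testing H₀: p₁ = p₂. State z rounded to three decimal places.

p̂₁ = 201/454 = 0.44273, p̂₂ = 188/261 = 0.72031.
Pooled p̂ = (201+188)/(454+261) = 389/715 = 0.54406.
Pooled SE = √[0.2480591·0.00603406] ≈ 0.038689.
z = (p̂₁ − p̂₂)/SE = (0.44273 − 0.72031)/0.038689 = -0.27758/0.038689 = -7.175.

z = -7.175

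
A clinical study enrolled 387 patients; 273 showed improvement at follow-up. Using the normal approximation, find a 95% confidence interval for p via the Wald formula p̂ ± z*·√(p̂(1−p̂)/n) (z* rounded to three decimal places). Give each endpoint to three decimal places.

(0.660, 0.751)

With x = 273 successes in n = 387, p̂ = 0.70543.
SE = √(p̂(1−p̂)/n) = √(0.207800/387) = 0.023172.
The 95% critical value is z* = 1.960.
Margin of error: 1.960 × 0.023172 = 0.04542.
Interval: 0.70543 ± 0.04542 → (0.660, 0.751).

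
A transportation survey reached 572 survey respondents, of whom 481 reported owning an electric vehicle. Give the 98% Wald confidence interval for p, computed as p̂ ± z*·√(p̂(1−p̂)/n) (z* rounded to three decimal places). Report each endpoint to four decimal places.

(0.8053, 0.8765)

With x = 481 successes in n = 572, p̂ = 0.84091.
SE = √(p̂(1−p̂)/n) = √(0.133781/572) = 0.015293.
z* = 2.326 at the 98% level.
Margin of error: 2.326 × 0.015293 = 0.03557.
So the interval runs from 0.8053 to 0.8765.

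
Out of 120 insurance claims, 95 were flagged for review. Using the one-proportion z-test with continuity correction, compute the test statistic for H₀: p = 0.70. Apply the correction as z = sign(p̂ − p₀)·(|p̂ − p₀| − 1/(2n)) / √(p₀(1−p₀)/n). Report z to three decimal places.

z = 2.092

The sample proportion is 95/120 = 0.79167. p̂ − p₀ = 0.091667.
1/(2n) = 0.004167.
Corrected numerator: |0.091667| − 0.004167 = 0.087500.
Under H₀, SE = √(p₀(1−p₀)/n) = √(0.70·0.30/120) = √0.001750000 = 0.041833.
z = +0.087500/0.041833 = 2.092.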